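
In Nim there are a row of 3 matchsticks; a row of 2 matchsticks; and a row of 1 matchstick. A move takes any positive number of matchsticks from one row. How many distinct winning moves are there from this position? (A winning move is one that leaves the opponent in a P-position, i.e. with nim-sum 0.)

0

In binary:
  11  (3)
  10  (2)
  01  (1)
  --
  00  (0)
The nim-sum is already 0, so every move leaves a nonzero nim-sum — there are no winning moves.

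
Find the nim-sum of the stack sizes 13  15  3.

Bitwise XOR of the heap sizes:
  1101  (13)
  1111  (15)
  0011  (3)
  ----
  0001  (1)

1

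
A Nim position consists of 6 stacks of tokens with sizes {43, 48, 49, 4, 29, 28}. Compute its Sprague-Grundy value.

47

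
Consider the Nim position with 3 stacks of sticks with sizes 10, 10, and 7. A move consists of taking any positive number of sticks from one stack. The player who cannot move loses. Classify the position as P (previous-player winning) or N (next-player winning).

N-position

Write each in binary and XOR column by column:
  1010  (10)
  1010  (10)
  0111  (7)
  ----
  0111  (7)
The nim-sum is 7 ≠ 0, so this is an N-position: the player to move can win.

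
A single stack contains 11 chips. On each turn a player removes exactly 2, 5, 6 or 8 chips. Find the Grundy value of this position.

Compute g(0), g(1), … for moves {2, 5, 6, 8}:
g(0) = mex{} = 0
g(1) = mex{} = 0
g(2) = mex{0} = 1
g(3) = mex{0} = 1
g(4) = mex{1} = 0
g(5) = mex{0,1} = 2
g(6) = mex{0} = 1
g(7) = mex{0,1,2} = 3
g(8) = mex{0,1} = 2
g(9) = mex{0,1,3} = 2
g(10) = mex{0,1,2} = 3
g(11) = mex{1,2} = 0
So g(11) = 0.

0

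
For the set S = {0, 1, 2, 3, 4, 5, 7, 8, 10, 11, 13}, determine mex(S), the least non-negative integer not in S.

The values 0, 1, 2, 3, 4, 5 are all present; 6 is the first non-negative integer missing from the set.

6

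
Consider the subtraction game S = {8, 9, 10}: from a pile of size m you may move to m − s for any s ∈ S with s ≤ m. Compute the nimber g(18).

0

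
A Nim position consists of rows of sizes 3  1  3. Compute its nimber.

1

Compute the nim-sum pairwise:
3 XOR 1 = 2
2 XOR 3 = 1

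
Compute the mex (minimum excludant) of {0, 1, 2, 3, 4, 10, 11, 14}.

5

The values 0, 1, 2, 3, 4 are all present; 5 is the first non-negative integer missing from the set.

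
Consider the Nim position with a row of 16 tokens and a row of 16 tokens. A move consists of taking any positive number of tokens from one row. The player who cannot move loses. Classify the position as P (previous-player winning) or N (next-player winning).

Bitwise XOR of the heap sizes:
  10000  (16)
  10000  (16)
  -----
  00000  (0)
The nim-sum is 0, so this is a P-position: the player to move is in a losing position under optimal play.

P-position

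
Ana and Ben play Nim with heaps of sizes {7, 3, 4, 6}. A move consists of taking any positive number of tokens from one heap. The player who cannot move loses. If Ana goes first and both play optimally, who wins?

Ana wins

Compute the nim-sum pairwise:
7 XOR 3 = 4
4 XOR 4 = 0
0 XOR 6 = 6
The nim-sum is 6 ≠ 0, so this is an N-position: the player to move can win; Ana has a winning move.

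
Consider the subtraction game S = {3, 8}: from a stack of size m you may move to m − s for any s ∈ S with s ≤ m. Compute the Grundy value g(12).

0

Build the Grundy sequence with g(k) = mex{g(k−s) : s ∈ {3, 8}, s ≤ k}:
g(0) = mex{} = 0
g(1) = mex{} = 0
g(2) = mex{} = 0
g(3) = mex{0} = 1
g(4) = mex{0} = 1
g(5) = mex{0} = 1
g(6) = mex{1} = 0
g(7) = mex{1} = 0
g(8) = mex{0,1} = 2
g(9) = mex{0} = 1
g(10) = mex{0} = 1
g(11) = mex{1,2} = 0
g(12) = mex{1} = 0
So g(12) = 0.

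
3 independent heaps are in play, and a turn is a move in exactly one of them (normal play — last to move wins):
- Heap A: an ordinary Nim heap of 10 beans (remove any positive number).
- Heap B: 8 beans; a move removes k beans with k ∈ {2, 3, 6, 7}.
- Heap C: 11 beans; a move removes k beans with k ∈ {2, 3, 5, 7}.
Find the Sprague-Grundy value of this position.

9

Heap A is a plain Nim heap of size 10, so its Grundy value is 10.
Build the Grundy sequence for heap B with g(k) = mex{g(k−s) : s ∈ {2, 3, 6, 7}, s ≤ k}:
g(0) = mex{} = 0
g(1) = mex{} = 0
g(2) = mex{0} = 1
g(3) = mex{0} = 1
g(4) = mex{0,1} = 2
g(5) = mex{1} = 0
g(6) = mex{0,1,2} = 3
g(7) = mex{0,2} = 1
g(8) = mex{0,1,3} = 2
So g(8) = 2.
Grundy values for heap C (subtraction set {2, 3, 5, 7}):
k:     0  1  2  3  4  5  6  7  8  9 10 11
g(k):  0  0  1  1  2  2  3  3  4  0  0  1
So g(11) = 1.
By the Sprague-Grundy theorem, the Grundy value of a sum of independent games is the XOR of the component values.
Combined value = 10 XOR 2 XOR 1 = 9.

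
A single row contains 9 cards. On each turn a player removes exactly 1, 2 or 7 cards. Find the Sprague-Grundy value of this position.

0

Grundy values for subtraction set {1, 2, 7}:
k:     0  1  2  3  4  5  6  7  8  9
g(k):  0  1  2  0  1  2  0  1  2  0
So g(9) = 0.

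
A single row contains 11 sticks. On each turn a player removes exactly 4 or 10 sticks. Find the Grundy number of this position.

2

Compute g(0), g(1), … for moves {4, 10}:
k:     0  1  2  3  4  5  6  7  8  9 10 11
g(k):  0  0  0  0  1  1  1  1  0  0  2  2
So g(11) = 2.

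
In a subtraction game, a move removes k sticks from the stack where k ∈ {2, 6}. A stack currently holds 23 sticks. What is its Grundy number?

1

Build the Grundy sequence with g(k) = mex{g(k−s) : s ∈ {2, 6}, s ≤ k}:
k:     0  1  2  3  4  5  6  7  8  9 10 11 12 13 14 15 16 17 18 19 20 21 22 23
g(k):  0  0  1  1  0  0  1  1  0  0  1  1  0  0  1  1  0  0  1  1  0  0  1  1
So g(23) = 1.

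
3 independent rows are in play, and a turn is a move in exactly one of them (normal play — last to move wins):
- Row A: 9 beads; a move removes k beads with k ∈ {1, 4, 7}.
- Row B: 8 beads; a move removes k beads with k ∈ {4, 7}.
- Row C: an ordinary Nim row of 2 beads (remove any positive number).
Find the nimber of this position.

1

Grundy values for row A (subtraction set {1, 4, 7}):
k:     0  1  2  3  4  5  6  7  8  9
g(k):  0  1  0  1  2  0  1  2  0  1
So g(9) = 1.
For row B, compute g(0), g(1), … with moves {4, 7}:
g(0) = mex{} = 0
g(1) = mex{} = 0
g(2) = mex{} = 0
g(3) = mex{} = 0
g(4) = mex{0} = 1
g(5) = mex{0} = 1
g(6) = mex{0} = 1
g(7) = mex{0} = 1
g(8) = mex{0,1} = 2
So g(8) = 2.
Row C is a plain Nim row of size 2, so its Grundy value is 2.
By the Sprague-Grundy theorem, the Grundy value of a sum of independent games is the XOR of the component values.
Combined value = 1 XOR 2 XOR 2 = 1.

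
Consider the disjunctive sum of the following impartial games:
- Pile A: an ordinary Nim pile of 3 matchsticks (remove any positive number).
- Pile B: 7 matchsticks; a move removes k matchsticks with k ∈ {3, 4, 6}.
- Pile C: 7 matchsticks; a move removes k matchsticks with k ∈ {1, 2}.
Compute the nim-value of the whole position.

0

Pile A is a plain Nim pile of size 3, so its Grundy value is 3.
For pile B, compute g(0), g(1), … with moves {3, 4, 6}:
g(0) = mex{} = 0
g(1) = mex{} = 0
g(2) = mex{} = 0
g(3) = mex{0} = 1
g(4) = mex{0} = 1
g(5) = mex{0} = 1
g(6) = mex{0,1} = 2
g(7) = mex{0,1} = 2
So g(7) = 2.
Grundy values for pile C (subtraction set {1, 2}):
g(0) = mex{} = 0
g(1) = mex{0} = 1
g(2) = mex{0,1} = 2
g(3) = mex{1,2} = 0
g(4) = mex{0,2} = 1
g(5) = mex{0,1} = 2
g(6) = mex{1,2} = 0
g(7) = mex{0,2} = 1
So g(7) = 1.
By the Sprague-Grundy theorem, the Grundy value of a sum of independent games is the XOR of the component values.
Combined value = 3 XOR 2 XOR 1 = 0.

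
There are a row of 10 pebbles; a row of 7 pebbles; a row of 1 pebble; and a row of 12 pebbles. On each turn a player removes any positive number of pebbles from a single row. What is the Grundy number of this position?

0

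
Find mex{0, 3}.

0 is in the set but 1 is not, so the mex is 1.

1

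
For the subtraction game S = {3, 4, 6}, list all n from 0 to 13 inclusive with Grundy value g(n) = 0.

0, 1, 2, 9, 10, 11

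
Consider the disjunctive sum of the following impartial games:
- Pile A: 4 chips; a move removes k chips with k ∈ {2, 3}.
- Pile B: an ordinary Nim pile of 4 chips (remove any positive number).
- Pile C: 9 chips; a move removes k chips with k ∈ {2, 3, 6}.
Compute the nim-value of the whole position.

6

Build the Grundy sequence for pile A with g(k) = mex{g(k−s) : s ∈ {2, 3}, s ≤ k}:
g(0) = mex{} = 0
g(1) = mex{} = 0
g(2) = mex{0} = 1
g(3) = mex{0} = 1
g(4) = mex{0,1} = 2
So g(4) = 2.
Pile B is a plain Nim pile of size 4, so its Grundy value is 4.
Build the Grundy sequence for pile C with g(k) = mex{g(k−s) : s ∈ {2, 3, 6}, s ≤ k}:
g(0) = mex{} = 0
g(1) = mex{} = 0
g(2) = mex{0} = 1
g(3) = mex{0} = 1
g(4) = mex{0,1} = 2
g(5) = mex{1} = 0
g(6) = mex{0,1,2} = 3
g(7) = mex{0,2} = 1
g(8) = mex{0,1,3} = 2
g(9) = mex{1,3} = 0
So g(9) = 0.
The value of a disjunctive sum is the nim-sum of the parts.
Combined value = 2 XOR 4 XOR 0 = 6.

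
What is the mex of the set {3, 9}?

0

0 is not in the set, so the mex is 0.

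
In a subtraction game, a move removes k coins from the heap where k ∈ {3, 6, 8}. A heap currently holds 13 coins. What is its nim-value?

0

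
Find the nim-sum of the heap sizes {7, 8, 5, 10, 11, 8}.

3

Nim-sum: 7 ⊕ 8 ⊕ 5 ⊕ 10 ⊕ 11 ⊕ 8 = 3.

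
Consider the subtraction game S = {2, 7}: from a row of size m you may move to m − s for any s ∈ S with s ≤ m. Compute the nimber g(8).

2

Build the Grundy sequence with g(k) = mex{g(k−s) : s ∈ {2, 7}, s ≤ k}:
g(0) = mex{} = 0
g(1) = mex{} = 0
g(2) = mex{0} = 1
g(3) = mex{0} = 1
g(4) = mex{1} = 0
g(5) = mex{1} = 0
g(6) = mex{0} = 1
g(7) = mex{0} = 1
g(8) = mex{0,1} = 2
So g(8) = 2.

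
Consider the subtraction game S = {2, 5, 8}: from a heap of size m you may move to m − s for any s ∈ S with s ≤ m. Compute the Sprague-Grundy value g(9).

Build the Grundy sequence with g(k) = mex{g(k−s) : s ∈ {2, 5, 8}, s ≤ k}:
g(0) = mex{} = 0
g(1) = mex{} = 0
g(2) = mex{0} = 1
g(3) = mex{0} = 1
g(4) = mex{1} = 0
g(5) = mex{0,1} = 2
g(6) = mex{0} = 1
g(7) = mex{1,2} = 0
g(8) = mex{0,1} = 2
g(9) = mex{0} = 1
So g(9) = 1.

1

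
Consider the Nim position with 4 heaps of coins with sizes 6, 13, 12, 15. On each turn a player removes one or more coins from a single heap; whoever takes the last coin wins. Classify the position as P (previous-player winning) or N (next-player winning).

N-position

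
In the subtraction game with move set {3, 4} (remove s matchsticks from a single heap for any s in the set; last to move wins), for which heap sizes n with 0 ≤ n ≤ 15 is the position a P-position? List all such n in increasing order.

0, 1, 2, 7, 8, 9, 14, 15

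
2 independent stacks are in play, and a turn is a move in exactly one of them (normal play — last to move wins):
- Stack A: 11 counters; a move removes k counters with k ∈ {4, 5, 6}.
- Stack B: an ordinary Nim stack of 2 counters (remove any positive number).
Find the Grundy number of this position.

2

Build the Grundy sequence for stack A with g(k) = mex{g(k−s) : s ∈ {4, 5, 6}, s ≤ k}:
g(0) = mex{} = 0
g(1) = mex{} = 0
g(2) = mex{} = 0
g(3) = mex{} = 0
g(4) = mex{0} = 1
g(5) = mex{0} = 1
g(6) = mex{0} = 1
g(7) = mex{0} = 1
g(8) = mex{0,1} = 2
g(9) = mex{0,1} = 2
g(10) = mex{1} = 0
g(11) = mex{1} = 0
So g(11) = 0.
Stack B is a plain Nim stack of size 2, so its Grundy value is 2.
By the Sprague-Grundy theorem, the Grundy value of a sum of independent games is the XOR of the component values.
Combined value = 0 ⊕ 2 = 2.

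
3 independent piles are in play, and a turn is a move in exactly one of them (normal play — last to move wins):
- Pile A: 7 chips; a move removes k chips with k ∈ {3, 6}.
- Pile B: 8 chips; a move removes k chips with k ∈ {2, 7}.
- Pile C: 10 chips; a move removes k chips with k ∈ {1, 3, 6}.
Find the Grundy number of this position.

1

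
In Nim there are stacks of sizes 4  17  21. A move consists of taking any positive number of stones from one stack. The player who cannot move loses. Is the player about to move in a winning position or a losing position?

In binary:
  00100  (4)
  10001  (17)
  10101  (21)
  -----
  00000  (0)
The nim-sum is 0, so this is a P-position: the player to move is in a losing position under optimal play.

Losing position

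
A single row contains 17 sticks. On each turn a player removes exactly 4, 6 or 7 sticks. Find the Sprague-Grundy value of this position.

1

Compute g(0), g(1), … for moves {4, 6, 7}:
k:     0  1  2  3  4  5  6  7  8  9 10 11 12 13 14 15 16 17
g(k):  0  0  0  0  1  1  1  1  2  2  2  0  0  0  0  1  1  1
So g(17) = 1.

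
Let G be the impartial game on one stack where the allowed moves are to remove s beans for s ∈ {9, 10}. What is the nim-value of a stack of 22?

0

Build the Grundy sequence with g(k) = mex{g(k−s) : s ∈ {9, 10}, s ≤ k}:
k:     0  1  2  3  4  5  6  7  8  9 10 11 12 13 14 15 16 17 18 19 20 21 22
g(k):  0  0  0  0  0  0  0  0  0  1  1  1  1  1  1  1  1  1  2  0  0  0  0
So g(22) = 0.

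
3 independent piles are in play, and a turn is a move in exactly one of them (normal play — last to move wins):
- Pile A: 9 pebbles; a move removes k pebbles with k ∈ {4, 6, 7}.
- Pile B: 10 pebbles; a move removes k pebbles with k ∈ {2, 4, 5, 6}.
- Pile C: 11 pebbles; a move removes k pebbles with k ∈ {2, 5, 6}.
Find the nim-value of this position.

For pile A, compute g(0), g(1), … with moves {4, 6, 7}:
g(0) = mex{} = 0
g(1) = mex{} = 0
g(2) = mex{} = 0
g(3) = mex{} = 0
g(4) = mex{0} = 1
g(5) = mex{0} = 1
g(6) = mex{0} = 1
g(7) = mex{0} = 1
g(8) = mex{0,1} = 2
g(9) = mex{0,1} = 2
So g(9) = 2.
Build the Grundy sequence for pile B with g(k) = mex{g(k−s) : s ∈ {2, 4, 5, 6}, s ≤ k}:
k:     0  1  2  3  4  5  6  7  8  9 10
g(k):  0  0  1  1  2  2  3  3  0  0  1
So g(10) = 1.
For pile C, compute g(0), g(1), … with moves {2, 5, 6}:
g(0) = mex{} = 0
g(1) = mex{} = 0
g(2) = mex{0} = 1
g(3) = mex{0} = 1
g(4) = mex{1} = 0
g(5) = mex{0,1} = 2
g(6) = mex{0} = 1
g(7) = mex{0,1,2} = 3
g(8) = mex{1} = 0
g(9) = mex{0,1,3} = 2
g(10) = mex{0,2} = 1
g(11) = mex{1,2} = 0
So g(11) = 0.
By the Sprague-Grundy theorem, the Grundy value of a sum of independent games is the XOR of the component values.
Combined value = 2 XOR 1 XOR 0 = 3.

3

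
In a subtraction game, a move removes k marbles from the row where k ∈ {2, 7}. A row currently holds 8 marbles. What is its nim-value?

2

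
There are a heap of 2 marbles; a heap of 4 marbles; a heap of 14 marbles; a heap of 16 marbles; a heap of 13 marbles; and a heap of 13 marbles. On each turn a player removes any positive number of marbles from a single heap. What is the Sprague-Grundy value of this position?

24

Nim-sum: 2 ^ 4 ^ 14 ^ 16 ^ 13 ^ 13 = 24.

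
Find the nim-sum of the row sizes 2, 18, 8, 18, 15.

Compute the nim-sum pairwise:
2 ^ 18 = 16
16 ^ 8 = 24
24 ^ 18 = 10
10 ^ 15 = 5

5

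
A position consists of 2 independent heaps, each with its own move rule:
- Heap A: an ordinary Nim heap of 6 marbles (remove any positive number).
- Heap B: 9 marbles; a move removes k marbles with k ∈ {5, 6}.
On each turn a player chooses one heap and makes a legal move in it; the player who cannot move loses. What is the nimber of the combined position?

7

Heap A is a plain Nim heap of size 6, so its Grundy value is 6.
Build the Grundy sequence for heap B with g(k) = mex{g(k−s) : s ∈ {5, 6}, s ≤ k}:
k:     0  1  2  3  4  5  6  7  8  9
g(k):  0  0  0  0  0  1  1  1  1  1
So g(9) = 1.
By the Sprague-Grundy theorem, the Grundy value of a sum of independent games is the XOR of the component values.
Combined value = 6 XOR 1 = 7.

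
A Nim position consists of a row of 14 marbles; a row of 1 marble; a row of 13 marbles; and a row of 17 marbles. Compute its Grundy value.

Nim-sum: 14 ⊕ 1 ⊕ 13 ⊕ 17 = 19.

19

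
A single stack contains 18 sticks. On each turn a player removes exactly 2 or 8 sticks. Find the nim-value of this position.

Grundy values for subtraction set {2, 8}:
k:     0  1  2  3  4  5  6  7  8  9 10 11 12 13 14 15 16 17 18
g(k):  0  0  1  1  0  0  1  1  2  2  0  0  1  1  0  0  1  1  2
So g(18) = 2.

2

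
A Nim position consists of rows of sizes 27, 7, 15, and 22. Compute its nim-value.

Compute the nim-sum pairwise:
27 ⊕ 7 = 28
28 ⊕ 15 = 19
19 ⊕ 22 = 5

5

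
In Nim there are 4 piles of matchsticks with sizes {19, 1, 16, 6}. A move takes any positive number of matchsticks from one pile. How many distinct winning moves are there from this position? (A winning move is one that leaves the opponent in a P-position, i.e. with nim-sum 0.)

Nim-sum: 19 ⊕ 1 ⊕ 16 ⊕ 6 = 4.
The overall nim-sum is X = 4. A pile of size p has a winning move iff p XOR X < p (reduce it to p XOR X).
  19: 19 XOR 4 = 23 ≥ 19 — no move.
  1: 1 XOR 4 = 5 ≥ 1 — no move.
  16: 16 XOR 4 = 20 ≥ 16 — no move.
  6: 6 XOR 4 = 2 < 6 — winning move (to 2).
That gives 1 winning move.

1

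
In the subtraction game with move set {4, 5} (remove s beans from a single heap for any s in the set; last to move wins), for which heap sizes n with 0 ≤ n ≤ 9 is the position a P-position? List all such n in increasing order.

0, 1, 2, 3, 9

Grundy values for subtraction set {4, 5}:
g(0) = mex{} = 0
g(1) = mex{} = 0
g(2) = mex{} = 0
g(3) = mex{} = 0
g(4) = mex{0} = 1
g(5) = mex{0} = 1
g(6) = mex{0} = 1
g(7) = mex{0} = 1
g(8) = mex{0,1} = 2
g(9) = mex{1} = 0
The P-positions (g = 0) in 0..9 are 0, 1, 2, 3, 9.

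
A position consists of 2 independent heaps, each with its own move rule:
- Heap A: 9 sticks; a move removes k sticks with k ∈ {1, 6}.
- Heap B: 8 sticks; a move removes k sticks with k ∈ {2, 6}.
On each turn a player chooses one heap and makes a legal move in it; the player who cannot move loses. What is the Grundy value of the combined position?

0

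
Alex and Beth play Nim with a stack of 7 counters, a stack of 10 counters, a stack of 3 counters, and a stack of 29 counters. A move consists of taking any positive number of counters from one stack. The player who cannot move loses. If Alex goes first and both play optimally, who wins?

Alex wins

Nim-sum: 7 ^ 10 ^ 3 ^ 29 = 19.
The nim-sum is 19 ≠ 0, so this is an N-position: the player to move can win; Alex has a winning move.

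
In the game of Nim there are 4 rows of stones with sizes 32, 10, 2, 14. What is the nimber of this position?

38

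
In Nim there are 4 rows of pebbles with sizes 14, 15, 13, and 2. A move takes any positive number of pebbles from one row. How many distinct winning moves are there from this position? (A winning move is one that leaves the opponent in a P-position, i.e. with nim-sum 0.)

Bitwise XOR of the heap sizes:
  1110  (14)
  1111  (15)
  1101  (13)
  0010  (2)
  ----
  1110  (14)
The overall nim-sum is X = 14. A row of size p has a winning move iff p XOR X < p (reduce it to p XOR X).
  14: 14 XOR 14 = 0 < 14 — winning move (to 0).
  15: 15 XOR 14 = 1 < 15 — winning move (to 1).
  13: 13 XOR 14 = 3 < 13 — winning move (to 3).
  2: 2 XOR 14 = 12 ≥ 2 — no move.
That gives 3 winning moves.

3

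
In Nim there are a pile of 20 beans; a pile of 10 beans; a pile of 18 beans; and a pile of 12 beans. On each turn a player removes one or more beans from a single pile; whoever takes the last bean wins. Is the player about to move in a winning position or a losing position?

Losing position

Compute the nim-sum pairwise:
20 ^ 10 = 30
30 ^ 18 = 12
12 ^ 12 = 0
The nim-sum is 0, so this is a P-position: the player to move is in a losing position under optimal play.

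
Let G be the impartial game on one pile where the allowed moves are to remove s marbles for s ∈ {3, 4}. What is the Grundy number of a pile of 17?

1

Grundy values for subtraction set {3, 4}:
k:     0  1  2  3  4  5  6  7  8  9 10 11 12 13 14 15 16 17
g(k):  0  0  0  1  1  1  2  0  0  0  1  1  1  2  0  0  0  1
So g(17) = 1.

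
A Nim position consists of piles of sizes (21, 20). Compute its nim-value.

Bitwise XOR of the heap sizes:
  10101  (21)
  10100  (20)
  -----
  00001  (1)

1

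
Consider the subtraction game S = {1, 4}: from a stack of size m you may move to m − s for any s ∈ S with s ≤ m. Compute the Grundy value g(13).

Build the Grundy sequence with g(k) = mex{g(k−s) : s ∈ {1, 4}, s ≤ k}:
k:     0  1  2  3  4  5  6  7  8  9 10 11 12 13
g(k):  0  1  0  1  2  0  1  0  1  2  0  1  0  1
So g(13) = 1.

1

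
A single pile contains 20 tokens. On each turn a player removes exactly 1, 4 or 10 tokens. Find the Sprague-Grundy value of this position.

2

Build the Grundy sequence with g(k) = mex{g(k−s) : s ∈ {1, 4, 10}, s ≤ k}:
k:     0  1  2  3  4  5  6  7  8  9 10 11 12 13 14 15 16 17 18 19 20
g(k):  0  1  0  1  2  0  1  0  1  2  3  2  3  0  1  3  0  1  0  1  2
So g(20) = 2.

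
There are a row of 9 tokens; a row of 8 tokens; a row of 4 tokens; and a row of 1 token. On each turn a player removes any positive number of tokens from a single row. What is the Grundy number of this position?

Bitwise XOR of the heap sizes:
  1001  (9)
  1000  (8)
  0100  (4)
  0001  (1)
  ----
  0100  (4)

4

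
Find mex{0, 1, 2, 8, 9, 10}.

The values 0, 1, 2 are all present; 3 is the first non-negative integer missing from the set.

3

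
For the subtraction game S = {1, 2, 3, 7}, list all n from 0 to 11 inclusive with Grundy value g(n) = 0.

0, 4, 8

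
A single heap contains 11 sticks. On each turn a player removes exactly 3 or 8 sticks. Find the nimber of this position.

Grundy values for subtraction set {3, 8}:
g(0) = mex{} = 0
g(1) = mex{} = 0
g(2) = mex{} = 0
g(3) = mex{0} = 1
g(4) = mex{0} = 1
g(5) = mex{0} = 1
g(6) = mex{1} = 0
g(7) = mex{1} = 0
g(8) = mex{0,1} = 2
g(9) = mex{0} = 1
g(10) = mex{0} = 1
g(11) = mex{1,2} = 0
So g(11) = 0.

0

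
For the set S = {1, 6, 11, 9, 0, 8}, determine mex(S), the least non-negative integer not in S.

2

The values 0, 1 are all present; 2 is the first non-negative integer missing from the set.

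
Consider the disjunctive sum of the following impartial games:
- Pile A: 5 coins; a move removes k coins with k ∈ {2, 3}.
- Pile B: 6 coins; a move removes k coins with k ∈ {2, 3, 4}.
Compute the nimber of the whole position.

0

Grundy values for pile A (subtraction set {2, 3}):
k:     0  1  2  3  4  5
g(k):  0  0  1  1  2  0
So g(5) = 0.
Build the Grundy sequence for pile B with g(k) = mex{g(k−s) : s ∈ {2, 3, 4}, s ≤ k}:
g(0) = mex{} = 0
g(1) = mex{} = 0
g(2) = mex{0} = 1
g(3) = mex{0} = 1
g(4) = mex{0,1} = 2
g(5) = mex{0,1} = 2
g(6) = mex{1,2} = 0
So g(6) = 0.
The value of a disjunctive sum is the nim-sum of the parts.
Combined value = 0 ⊕ 0 = 0.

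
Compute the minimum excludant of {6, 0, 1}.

2

The values 0, 1 are all present; 2 is the first non-negative integer missing from the set.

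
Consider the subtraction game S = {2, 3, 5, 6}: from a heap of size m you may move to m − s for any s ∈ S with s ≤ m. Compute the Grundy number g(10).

Compute g(0), g(1), … for moves {2, 3, 5, 6}:
g(0) = mex{} = 0
g(1) = mex{} = 0
g(2) = mex{0} = 1
g(3) = mex{0} = 1
g(4) = mex{0,1} = 2
g(5) = mex{0,1} = 2
g(6) = mex{0,1,2} = 3
g(7) = mex{0,1,2} = 3
g(8) = mex{1,2,3} = 0
g(9) = mex{1,2,3} = 0
g(10) = mex{0,2,3} = 1
So g(10) = 1.

1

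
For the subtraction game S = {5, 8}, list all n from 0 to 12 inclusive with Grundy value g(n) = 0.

0, 1, 2, 3, 4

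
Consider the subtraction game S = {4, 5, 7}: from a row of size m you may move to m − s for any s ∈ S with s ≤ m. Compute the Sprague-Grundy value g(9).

Build the Grundy sequence with g(k) = mex{g(k−s) : s ∈ {4, 5, 7}, s ≤ k}:
g(0) = mex{} = 0
g(1) = mex{} = 0
g(2) = mex{} = 0
g(3) = mex{} = 0
g(4) = mex{0} = 1
g(5) = mex{0} = 1
g(6) = mex{0} = 1
g(7) = mex{0} = 1
g(8) = mex{0,1} = 2
g(9) = mex{0,1} = 2
So g(9) = 2.

2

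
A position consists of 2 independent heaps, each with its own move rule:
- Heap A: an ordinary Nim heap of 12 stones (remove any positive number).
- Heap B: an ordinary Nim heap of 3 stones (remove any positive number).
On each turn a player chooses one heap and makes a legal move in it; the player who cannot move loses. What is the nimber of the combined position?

Heap A is a plain Nim heap of size 12, so its Grundy value is 12.
Heap B is a plain Nim heap of size 3, so its Grundy value is 3.
By the Sprague-Grundy theorem, the Grundy value of a sum of independent games is the XOR of the component values.
Combined value = 12 XOR 3 = 15.

15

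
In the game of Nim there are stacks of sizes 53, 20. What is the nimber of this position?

Compute the nim-sum pairwise:
53 ⊕ 20 = 33

33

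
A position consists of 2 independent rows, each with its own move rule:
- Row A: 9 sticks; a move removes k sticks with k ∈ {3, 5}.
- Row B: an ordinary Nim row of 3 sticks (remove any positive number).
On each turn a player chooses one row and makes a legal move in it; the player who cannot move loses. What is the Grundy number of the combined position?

3

Grundy values for row A (subtraction set {3, 5}):
k:     0  1  2  3  4  5  6  7  8  9
g(k):  0  0  0  1  1  1  2  2  0  0
So g(9) = 0.
Row B is a plain Nim row of size 3, so its Grundy value is 3.
By the Sprague-Grundy theorem, the Grundy value of a sum of independent games is the XOR of the component values.
Combined value = 0 ⊕ 3 = 3.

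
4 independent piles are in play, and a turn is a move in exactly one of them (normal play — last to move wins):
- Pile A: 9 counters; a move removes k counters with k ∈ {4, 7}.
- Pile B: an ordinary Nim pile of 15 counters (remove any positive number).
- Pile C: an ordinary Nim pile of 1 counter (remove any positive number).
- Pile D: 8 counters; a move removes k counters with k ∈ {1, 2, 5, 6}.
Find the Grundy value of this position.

13

For pile A, compute g(0), g(1), … with moves {4, 7}:
g(0) = mex{} = 0
g(1) = mex{} = 0
g(2) = mex{} = 0
g(3) = mex{} = 0
g(4) = mex{0} = 1
g(5) = mex{0} = 1
g(6) = mex{0} = 1
g(7) = mex{0} = 1
g(8) = mex{0,1} = 2
g(9) = mex{0,1} = 2
So g(9) = 2.
Pile B is a plain Nim pile of size 15, so its Grundy value is 15.
Pile C is a plain Nim pile of size 1, so its Grundy value is 1.
Grundy values for pile D (subtraction set {1, 2, 5, 6}):
k:     0  1  2  3  4  5  6  7  8
g(k):  0  1  2  0  1  2  3  0  1
So g(8) = 1.
The value of a disjunctive sum is the nim-sum of the parts.
Combined value = 2 ⊕ 15 ⊕ 1 ⊕ 1 = 13.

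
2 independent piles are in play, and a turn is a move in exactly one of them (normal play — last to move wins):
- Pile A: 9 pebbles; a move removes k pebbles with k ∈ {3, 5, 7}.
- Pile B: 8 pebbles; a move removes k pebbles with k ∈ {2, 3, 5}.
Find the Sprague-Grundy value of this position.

Build the Grundy sequence for pile A with g(k) = mex{g(k−s) : s ∈ {3, 5, 7}, s ≤ k}:
k:     0  1  2  3  4  5  6  7  8  9
g(k):  0  0  0  1  1  1  2  2  2  3
So g(9) = 3.
For pile B, compute g(0), g(1), … with moves {2, 3, 5}:
g(0) = mex{} = 0
g(1) = mex{} = 0
g(2) = mex{0} = 1
g(3) = mex{0} = 1
g(4) = mex{0,1} = 2
g(5) = mex{0,1} = 2
g(6) = mex{0,1,2} = 3
g(7) = mex{1,2} = 0
g(8) = mex{1,2,3} = 0
So g(8) = 0.
The value of a disjunctive sum is the nim-sum of the parts.
Combined value = 3 ⊕ 0 = 3.

3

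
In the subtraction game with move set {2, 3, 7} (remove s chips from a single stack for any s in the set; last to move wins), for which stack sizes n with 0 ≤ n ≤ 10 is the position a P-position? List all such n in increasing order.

0, 1, 5, 6, 10

Build the Grundy sequence with g(k) = mex{g(k−s) : s ∈ {2, 3, 7}, s ≤ k}:
g(0) = mex{} = 0
g(1) = mex{} = 0
g(2) = mex{0} = 1
g(3) = mex{0} = 1
g(4) = mex{0,1} = 2
g(5) = mex{1} = 0
g(6) = mex{1,2} = 0
g(7) = mex{0,2} = 1
g(8) = mex{0} = 1
g(9) = mex{0,1} = 2
g(10) = mex{1} = 0
The P-positions (g = 0) in 0..10 are 0, 1, 5, 6, 10.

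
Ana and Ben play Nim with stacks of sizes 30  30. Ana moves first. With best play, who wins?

Ben wins

Nim-sum: 30 ^ 30 = 0.
The nim-sum is 0, so this is a P-position: the player to move is in a losing position under optimal play; Ana is about to move from it and so loses — Ben wins.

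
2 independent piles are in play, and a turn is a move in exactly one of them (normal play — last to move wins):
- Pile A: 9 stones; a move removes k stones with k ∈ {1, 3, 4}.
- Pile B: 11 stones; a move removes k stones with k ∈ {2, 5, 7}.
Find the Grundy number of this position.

3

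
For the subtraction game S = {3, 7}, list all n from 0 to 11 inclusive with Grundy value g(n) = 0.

Grundy values for subtraction set {3, 7}:
k:     0  1  2  3  4  5  6  7  8  9 10 11
g(k):  0  0  0  1  1  1  0  2  2  1  0  0
The P-positions (g = 0) in 0..11 are 0, 1, 2, 6, 10, 11.

0, 1, 2, 6, 10, 11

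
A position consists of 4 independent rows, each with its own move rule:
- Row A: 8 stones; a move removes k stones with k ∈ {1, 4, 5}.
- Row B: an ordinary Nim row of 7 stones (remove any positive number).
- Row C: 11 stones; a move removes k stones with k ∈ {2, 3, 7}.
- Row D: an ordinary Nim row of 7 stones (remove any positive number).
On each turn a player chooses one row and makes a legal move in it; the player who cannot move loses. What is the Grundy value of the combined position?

0

Build the Grundy sequence for row A with g(k) = mex{g(k−s) : s ∈ {1, 4, 5}, s ≤ k}:
k:     0  1  2  3  4  5  6  7  8
g(k):  0  1  0  1  2  3  2  3  0
So g(8) = 0.
Row B is a plain Nim row of size 7, so its Grundy value is 7.
For row C, compute g(0), g(1), … with moves {2, 3, 7}:
k:     0  1  2  3  4  5  6  7  8  9 10 11
g(k):  0  0  1  1  2  0  0  1  1  2  0  0
So g(11) = 0.
Row D is a plain Nim row of size 7, so its Grundy value is 7.
The value of a disjunctive sum is the nim-sum of the parts.
Combined value = 0 XOR 7 XOR 0 XOR 7 = 0.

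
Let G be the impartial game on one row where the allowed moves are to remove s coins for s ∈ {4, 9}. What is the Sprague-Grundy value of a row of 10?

2

Compute g(0), g(1), … for moves {4, 9}:
g(0) = mex{} = 0
g(1) = mex{} = 0
g(2) = mex{} = 0
g(3) = mex{} = 0
g(4) = mex{0} = 1
g(5) = mex{0} = 1
g(6) = mex{0} = 1
g(7) = mex{0} = 1
g(8) = mex{1} = 0
g(9) = mex{0,1} = 2
g(10) = mex{0,1} = 2
So g(10) = 2.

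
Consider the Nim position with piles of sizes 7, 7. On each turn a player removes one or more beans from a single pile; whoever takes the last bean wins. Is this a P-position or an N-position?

P-position

Nim-sum: 7 XOR 7 = 0.
The nim-sum is 0, so this is a P-position: the player to move is in a losing position under optimal play.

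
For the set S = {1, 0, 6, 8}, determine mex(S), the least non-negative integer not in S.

2

The values 0, 1 are all present; 2 is the first non-negative integer missing from the set.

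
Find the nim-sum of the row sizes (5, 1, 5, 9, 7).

15

Nim-sum: 5 XOR 1 XOR 5 XOR 9 XOR 7 = 15.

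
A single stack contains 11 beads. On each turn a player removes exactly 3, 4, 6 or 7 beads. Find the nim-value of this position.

Build the Grundy sequence with g(k) = mex{g(k−s) : s ∈ {3, 4, 6, 7}, s ≤ k}:
k:     0  1  2  3  4  5  6  7  8  9 10 11
g(k):  0  0  0  1  1  1  2  2  2  3  0  0
So g(11) = 0.

0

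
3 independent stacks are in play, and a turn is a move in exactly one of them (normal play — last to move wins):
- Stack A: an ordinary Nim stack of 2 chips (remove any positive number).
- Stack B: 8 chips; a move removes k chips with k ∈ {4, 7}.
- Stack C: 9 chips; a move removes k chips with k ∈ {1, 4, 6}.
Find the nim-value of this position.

Stack A is a plain Nim stack of size 2, so its Grundy value is 2.
Grundy values for stack B (subtraction set {4, 7}):
g(0) = mex{} = 0
g(1) = mex{} = 0
g(2) = mex{} = 0
g(3) = mex{} = 0
g(4) = mex{0} = 1
g(5) = mex{0} = 1
g(6) = mex{0} = 1
g(7) = mex{0} = 1
g(8) = mex{0,1} = 2
So g(8) = 2.
For stack C, compute g(0), g(1), … with moves {1, 4, 6}:
g(0) = mex{} = 0
g(1) = mex{0} = 1
g(2) = mex{1} = 0
g(3) = mex{0} = 1
g(4) = mex{0,1} = 2
g(5) = mex{1,2} = 0
g(6) = mex{0} = 1
g(7) = mex{1} = 0
g(8) = mex{0,2} = 1
g(9) = mex{0,1} = 2
So g(9) = 2.
By the Sprague-Grundy theorem, the Grundy value of a sum of independent games is the XOR of the component values.
Combined value = 2 XOR 2 XOR 2 = 2.

2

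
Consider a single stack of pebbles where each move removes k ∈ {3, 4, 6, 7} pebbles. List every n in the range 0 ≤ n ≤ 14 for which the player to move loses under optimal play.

0, 1, 2, 10, 11, 12

Compute g(0), g(1), … for moves {3, 4, 6, 7}:
k:     0  1  2  3  4  5  6  7  8  9 10 11 12 13 14
g(k):  0  0  0  1  1  1  2  2  2  3  0  0  0  1  1
The P-positions (g = 0) in 0..14 are 0, 1, 2, 10, 11, 12.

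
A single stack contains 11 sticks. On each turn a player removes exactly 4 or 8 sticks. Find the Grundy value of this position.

2

Compute g(0), g(1), … for moves {4, 8}:
g(0) = mex{} = 0
g(1) = mex{} = 0
g(2) = mex{} = 0
g(3) = mex{} = 0
g(4) = mex{0} = 1
g(5) = mex{0} = 1
g(6) = mex{0} = 1
g(7) = mex{0} = 1
g(8) = mex{0,1} = 2
g(9) = mex{0,1} = 2
g(10) = mex{0,1} = 2
g(11) = mex{0,1} = 2
So g(11) = 2.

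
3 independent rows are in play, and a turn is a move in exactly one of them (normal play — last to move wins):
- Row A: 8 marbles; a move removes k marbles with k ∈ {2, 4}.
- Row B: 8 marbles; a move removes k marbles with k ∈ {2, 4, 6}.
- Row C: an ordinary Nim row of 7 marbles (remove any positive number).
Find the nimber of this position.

Grundy values for row A (subtraction set {2, 4}):
k:     0  1  2  3  4  5  6  7  8
g(k):  0  0  1  1  2  2  0  0  1
So g(8) = 1.
Build the Grundy sequence for row B with g(k) = mex{g(k−s) : s ∈ {2, 4, 6}, s ≤ k}:
k:     0  1  2  3  4  5  6  7  8
g(k):  0  0  1  1  2  2  3  3  0
So g(8) = 0.
Row C is a plain Nim row of size 7, so its Grundy value is 7.
The value of a disjunctive sum is the nim-sum of the parts.
Combined value = 1 ⊕ 0 ⊕ 7 = 6.

6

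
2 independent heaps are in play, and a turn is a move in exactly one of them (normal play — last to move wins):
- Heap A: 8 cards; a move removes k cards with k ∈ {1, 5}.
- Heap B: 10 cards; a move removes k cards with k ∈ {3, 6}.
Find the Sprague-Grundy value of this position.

For heap A, compute g(0), g(1), … with moves {1, 5}:
k:     0  1  2  3  4  5  6  7  8
g(k):  0  1  0  1  0  1  0  1  0
So g(8) = 0.
For heap B, compute g(0), g(1), … with moves {3, 6}:
k:     0  1  2  3  4  5  6  7  8  9 10
g(k):  0  0  0  1  1  1  2  2  2  0  0
So g(10) = 0.
The value of a disjunctive sum is the nim-sum of the parts.
Combined value = 0 ⊕ 0 = 0.

0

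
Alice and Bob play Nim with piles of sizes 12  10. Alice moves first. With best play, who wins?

Compute the nim-sum pairwise:
12 XOR 10 = 6
The nim-sum is 6 ≠ 0, so this is an N-position: the player to move can win; Alice has a winning move.

Alice wins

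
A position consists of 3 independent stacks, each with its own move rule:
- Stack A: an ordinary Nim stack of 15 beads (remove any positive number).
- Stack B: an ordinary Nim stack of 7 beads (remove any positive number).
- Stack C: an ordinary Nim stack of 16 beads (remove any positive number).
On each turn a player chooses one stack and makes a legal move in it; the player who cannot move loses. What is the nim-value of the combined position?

24

Stack A is a plain Nim stack of size 15, so its Grundy value is 15.
Stack B is a plain Nim stack of size 7, so its Grundy value is 7.
Stack C is a plain Nim stack of size 16, so its Grundy value is 16.
By the Sprague-Grundy theorem, the Grundy value of a sum of independent games is the XOR of the component values.
Combined value = 15 ⊕ 7 ⊕ 16 = 24.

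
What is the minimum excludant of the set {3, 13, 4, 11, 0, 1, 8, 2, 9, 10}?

The values 0, 1, 2, 3, 4 are all present; 5 is the first non-negative integer missing from the set.

5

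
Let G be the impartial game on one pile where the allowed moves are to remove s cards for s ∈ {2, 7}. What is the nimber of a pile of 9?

0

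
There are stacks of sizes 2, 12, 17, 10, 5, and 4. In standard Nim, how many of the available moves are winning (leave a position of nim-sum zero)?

1

Compute the nim-sum pairwise:
2 ⊕ 12 = 14
14 ⊕ 17 = 31
31 ⊕ 10 = 21
21 ⊕ 5 = 16
16 ⊕ 4 = 20
The overall nim-sum is X = 20. A stack of size p has a winning move iff p XOR X < p (reduce it to p XOR X).
  2: 2 XOR 20 = 22 ≥ 2 — no move.
  12: 12 XOR 20 = 24 ≥ 12 — no move.
  17: 17 XOR 20 = 5 < 17 — winning move (to 5).
  10: 10 XOR 20 = 30 ≥ 10 — no move.
  5: 5 XOR 20 = 17 ≥ 5 — no move.
  4: 4 XOR 20 = 16 ≥ 4 — no move.
That gives 1 winning move.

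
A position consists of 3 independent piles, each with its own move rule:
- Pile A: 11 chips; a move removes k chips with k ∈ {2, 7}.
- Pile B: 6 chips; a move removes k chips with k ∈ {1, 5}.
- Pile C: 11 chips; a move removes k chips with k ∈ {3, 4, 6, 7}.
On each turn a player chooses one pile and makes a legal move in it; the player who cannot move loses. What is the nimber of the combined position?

Grundy values for pile A (subtraction set {2, 7}):
g(0) = mex{} = 0
g(1) = mex{} = 0
g(2) = mex{0} = 1
g(3) = mex{0} = 1
g(4) = mex{1} = 0
g(5) = mex{1} = 0
g(6) = mex{0} = 1
g(7) = mex{0} = 1
g(8) = mex{0,1} = 2
g(9) = mex{1} = 0
g(10) = mex{1,2} = 0
g(11) = mex{0} = 1
So g(11) = 1.
For pile B, compute g(0), g(1), … with moves {1, 5}:
k:     0  1  2  3  4  5  6
g(k):  0  1  0  1  0  1  0
So g(6) = 0.
Build the Grundy sequence for pile C with g(k) = mex{g(k−s) : s ∈ {3, 4, 6, 7}, s ≤ k}:
k:     0  1  2  3  4  5  6  7  8  9 10 11
g(k):  0  0  0  1  1  1  2  2  2  3  0  0
So g(11) = 0.
By the Sprague-Grundy theorem, the Grundy value of a sum of independent games is the XOR of the component values.
Combined value = 1 ⊕ 0 ⊕ 0 = 1.

1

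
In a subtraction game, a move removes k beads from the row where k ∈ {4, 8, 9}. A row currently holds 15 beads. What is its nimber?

Compute g(0), g(1), … for moves {4, 8, 9}:
k:     0  1  2  3  4  5  6  7  8  9 10 11 12 13 14 15
g(k):  0  0  0  0  1  1  1  1  2  2  2  2  3  0  0  0
So g(15) = 0.

0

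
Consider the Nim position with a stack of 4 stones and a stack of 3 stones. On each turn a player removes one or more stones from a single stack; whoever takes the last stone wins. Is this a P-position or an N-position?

N-position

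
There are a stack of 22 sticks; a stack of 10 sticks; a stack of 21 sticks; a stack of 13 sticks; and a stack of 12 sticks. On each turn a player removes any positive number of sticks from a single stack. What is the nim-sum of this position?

8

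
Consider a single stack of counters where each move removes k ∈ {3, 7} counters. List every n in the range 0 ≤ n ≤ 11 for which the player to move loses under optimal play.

0, 1, 2, 6, 10, 11

Grundy values for subtraction set {3, 7}:
k:     0  1  2  3  4  5  6  7  8  9 10 11
g(k):  0  0  0  1  1  1  0  2  2  1  0  0
The P-positions (g = 0) in 0..11 are 0, 1, 2, 6, 10, 11.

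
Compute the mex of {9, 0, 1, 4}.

The values 0, 1 are all present; 2 is the first non-negative integer missing from the set.

2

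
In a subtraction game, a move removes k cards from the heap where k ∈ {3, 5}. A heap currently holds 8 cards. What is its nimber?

0

Build the Grundy sequence with g(k) = mex{g(k−s) : s ∈ {3, 5}, s ≤ k}:
k:     0  1  2  3  4  5  6  7  8
g(k):  0  0  0  1  1  1  2  2  0
So g(8) = 0.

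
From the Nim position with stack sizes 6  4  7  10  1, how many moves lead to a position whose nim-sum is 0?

1

Write each in binary and XOR column by column:
  0110  (6)
  0100  (4)
  0111  (7)
  1010  (10)
  0001  (1)
  ----
  1110  (14)
The overall nim-sum is X = 14. A stack of size p has a winning move iff p XOR X < p (reduce it to p XOR X).
  6: 6 XOR 14 = 8 ≥ 6 — no move.
  4: 4 XOR 14 = 10 ≥ 4 — no move.
  7: 7 XOR 14 = 9 ≥ 7 — no move.
  10: 10 XOR 14 = 4 < 10 — winning move (to 4).
  1: 1 XOR 14 = 15 ≥ 1 — no move.
That gives 1 winning move.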